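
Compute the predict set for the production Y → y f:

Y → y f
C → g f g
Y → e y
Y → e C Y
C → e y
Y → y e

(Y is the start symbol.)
PREDICT(Y → y f) = (FIRST(RHS) \ {ε}) ∪ (FOLLOW(Y) if ε ∈ FIRST(RHS), i.e. RHS ⇒* ε)
FIRST(y f) = { 'y' }
ε ∉ FIRST(y f), so FOLLOW(Y) is not added.
PREDICT(Y → y f) = { 'y' }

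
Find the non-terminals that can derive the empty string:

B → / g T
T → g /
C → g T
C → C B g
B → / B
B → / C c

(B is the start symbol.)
A non-terminal is nullable if it can derive ε (the empty string): either it has an ε-production, or it has a production whose right-hand side consists entirely of nullable non-terminals.

There are no ε-productions, so no non-terminal can derive ε.
No non-terminals are nullable.

Answer: None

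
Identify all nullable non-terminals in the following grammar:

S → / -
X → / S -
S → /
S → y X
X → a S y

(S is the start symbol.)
A non-terminal is nullable if it can derive ε (the empty string): either it has an ε-production, or it has a production whose right-hand side consists entirely of nullable non-terminals.

There are no ε-productions, so no non-terminal can derive ε.
No non-terminals are nullable.

Answer: None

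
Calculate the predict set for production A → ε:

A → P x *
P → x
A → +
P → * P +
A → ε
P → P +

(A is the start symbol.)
{ $ }

PREDICT(A → ε) = (FIRST(RHS) \ {ε}) ∪ (FOLLOW(A) if ε ∈ FIRST(RHS), i.e. RHS ⇒* ε)
The right-hand side is ε (FIRST(ε) = { ε }), so the predict set is FOLLOW(A) = { $ }
PREDICT(A → ε) = { $ }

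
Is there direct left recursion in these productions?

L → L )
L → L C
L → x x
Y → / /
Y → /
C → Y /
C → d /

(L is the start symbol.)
Direct left recursion occurs when N → N α for some non-terminal N (the right-hand side begins with the left-hand side itself).

L → L ): LEFT RECURSIVE (starts with L)
L → L C: LEFT RECURSIVE (starts with L)
L → x x: starts with x
Y → / /: starts with '/'
Y → /: starts with '/'
C → Y /: starts with Y
C → d /: starts with d

The grammar has direct left recursion on: L.

Answer: Yes, L is left-recursive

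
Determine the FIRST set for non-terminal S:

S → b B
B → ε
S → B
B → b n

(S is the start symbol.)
{ 'b', ε }

To compute FIRST(S), examine every production with S on the left-hand side, reading each right-hand side left to right until a non-nullable symbol is reached.

FIRST sets of the other non-terminals involved (by the same procedure, iterated to a fixed point):
  FIRST(B) = { 'b', ε }

From S → b B:
  - b is a terminal: add 'b' and stop
From S → B:
  - B is a non-terminal: add FIRST(B) \ {ε} = { 'b' }
    B is nullable and nothing follows, so the whole right-hand side can vanish: ε ∈ FIRST(S)

Collecting: FIRST(S) = { 'b', ε }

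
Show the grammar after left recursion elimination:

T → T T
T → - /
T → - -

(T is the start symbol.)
T is directly left-recursive. The standard transformation for
  A → A α₁ | ... | A α_m | β₁ | ... | β_n
is
  A  → β₁ A' | ... | β_n A'
  A' → α₁ A' | ... | α_m A' | ε

T → - / becomes T → - / T'
T → - - becomes T → - - T'
T → T T becomes T' → T T'
Add T' → ε

Resulting grammar:
T → - / T'
T → - - T'
T' → T T'
T' → ε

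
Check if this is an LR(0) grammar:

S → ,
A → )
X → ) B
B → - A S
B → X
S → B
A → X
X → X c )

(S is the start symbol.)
No. Shift-reduce conflict between [B → X .] and [X → X . c )]

A grammar is LR(0) if no state in the canonical LR(0) collection has:
  - both a shift item (dot before a terminal) and a complete item (shift-reduce conflict), or
  - two or more complete items (reduce-reduce conflict; the accept item [S' → S .] counts as a complete item here).

Augment with S' → S and build the canonical LR(0) collection (I0 = CLOSURE({[S' → . S]}), then GOTO on every symbol after a dot until no new states appear). It has 14 states:
  I0: { [B → . - A S], [B → . X], [S → . ,], [S → . B], [S' → . S], [X → . ) B], [X → . X c )] }  — shift
  I1: { [B → . - A S], [B → . X], [X → ) . B], [X → . ) B], [X → . X c )] }  — shift
  I2: { [S → , .] }  — reduce
  I3: { [A → . )], [A → . X], [B → - . A S], [X → . ) B], [X → . X c )] }  — shift
  I4: { [S → B .] }  — reduce
  I5: { [S' → S .] }  — accept
  I6: { [B → X .], [X → X . c )] }  — shift, reduce
  I7: { [X → X c . )] }  — shift
  I8: { [X → X c ) .] }  — reduce
  I9: { [A → ) .], [B → . - A S], [B → . X], [X → ) . B], [X → . ) B], [X → . X c )] }  — shift, reduce
  I10: { [B → - A . S], [B → . - A S], [B → . X], [S → . ,], [S → . B], [X → . ) B], [X → . X c )] }  — shift
  I11: { [A → X .], [X → X . c )] }  — shift, reduce
  I12: { [B → - A S .] }  — reduce
  I13: { [X → ) B .] }  — reduce

Conflict in state I6:
  Shift-reduce conflict between [B → X .] and [X → X . c )]
So the grammar is NOT LR(0).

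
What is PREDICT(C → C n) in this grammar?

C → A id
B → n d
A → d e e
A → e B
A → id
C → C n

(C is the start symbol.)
PREDICT(C → C n) = (FIRST(RHS) \ {ε}) ∪ (FOLLOW(C) if ε ∈ FIRST(RHS), i.e. RHS ⇒* ε)
FIRST(C) = { 'd', 'e', 'id' }
FIRST(C n) = { 'd', 'e', 'id' }
ε ∉ FIRST(C n), so FOLLOW(C) is not added.
PREDICT(C → C n) = { 'd', 'e', 'id' }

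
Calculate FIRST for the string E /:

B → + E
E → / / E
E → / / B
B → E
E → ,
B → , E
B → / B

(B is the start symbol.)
{ ',', '/' }

FIRST sets of the non-terminals involved (from the grammar, by fixed-point iteration):
  FIRST(E) = { ',', '/' }

To compute FIRST(E /), process the symbols left to right:
Symbol E is a non-terminal. Add FIRST(E) \ {ε} = { ',', '/' }
E is not nullable (ε ∉ FIRST(E)), so stop here.
FIRST(E /) = { ',', '/' }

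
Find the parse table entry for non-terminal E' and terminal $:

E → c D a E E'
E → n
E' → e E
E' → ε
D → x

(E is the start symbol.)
To find M[E', $], we find productions for E' where $ is in the predict set (PREDICT(N → α) = (FIRST(α) \ {ε}) ∪ (FOLLOW(N) if α ⇒* ε)).

Relevant sets:
  FOLLOW(E') = { $, 'e' }

E' → e E: PREDICT = { 'e' }
E' → ε: PREDICT = { $, 'e' }
  $ is in predict set, so this production goes in M[E', $]

M[E', $] = E' → ε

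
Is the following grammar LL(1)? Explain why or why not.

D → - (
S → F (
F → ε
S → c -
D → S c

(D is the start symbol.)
A grammar is LL(1) if for each non-terminal N with multiple productions, the predict sets of those productions are pairwise disjoint, where PREDICT(N → α) = (FIRST(α) \ {ε}) ∪ (FOLLOW(N) if α ⇒* ε).

Relevant sets:
  FIRST(S) = { '(', 'c' }
  FIRST(F) = { ε }

For D:
  PREDICT(D → '-' '(') = { '-' }
  PREDICT(D → S c) = { '(', 'c' }
For S:
  PREDICT(S → F '(') = { '(' }
  PREDICT(S → c '-') = { 'c' }
F has a single production, so nothing to check there.

All predict sets are disjoint. The grammar IS LL(1).

Answer: Yes, the grammar is LL(1).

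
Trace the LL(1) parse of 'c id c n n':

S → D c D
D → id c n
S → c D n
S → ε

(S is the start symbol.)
Stack is shown with the top on the left.

Stack       Input         Action
--------------------------------
S $         c id c n n $  output S → c D n
c D n $     c id c n n $  match 'c'
D n $       id c n n $    output D → id c n
id c n n $  id c n n $    match 'id'
c n n $     c n n $       match 'c'
n n $       n n $         match 'n'
n $         n $           match 'n'
$           $             accept

The string is accepted.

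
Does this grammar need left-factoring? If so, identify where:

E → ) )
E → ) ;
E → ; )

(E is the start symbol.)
Left-factoring is needed when two productions for the same non-terminal
share a common prefix on the right-hand side.

Productions for E:
  E → ) )
  E → ) ;
  E → ; )

Found common prefix ')' in productions for E

Answer: Yes, E has productions with common prefix ')'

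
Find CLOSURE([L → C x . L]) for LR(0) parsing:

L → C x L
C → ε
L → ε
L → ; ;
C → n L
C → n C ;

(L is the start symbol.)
{ [C → . n C ;], [C → . n L], [C → .], [L → . ; ;], [L → . C x L], [L → .], [L → C x . L] }

To compute CLOSURE, for each item [A → α.Bβ] where B is a non-terminal, add [B → .γ] for all productions B → γ; repeat for the newly added items until nothing changes.

Start with: [L → C x . L]
  [L → C x . L] has the dot before L: add [L → . C x L], [L → .], [L → . ; ;]
  [L → . C x L] has the dot before C: add [C → .], [C → . n L], [C → . n C ;]
No further items can be added.

CLOSURE = { [C → . n C ;], [C → . n L], [C → .], [L → . ; ;], [L → . C x L], [L → .], [L → C x . L] }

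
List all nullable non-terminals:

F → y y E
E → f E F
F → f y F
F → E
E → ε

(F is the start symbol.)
A non-terminal is nullable if it can derive ε (the empty string): either it has an ε-production, or it has a production whose right-hand side consists entirely of nullable non-terminals.

ε-productions: E → ε
So E is immediately nullable.
F → E: every symbol on the right is nullable, so F is nullable too.
Every non-terminal is now nullable.
Nullable = { 'E', 'F' }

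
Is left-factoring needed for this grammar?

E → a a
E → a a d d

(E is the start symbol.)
Left-factoring is needed when two productions for the same non-terminal
share a common prefix on the right-hand side.

Productions for E:
  E → a a
  E → a a d d

Found common prefix 'a a' in productions for E

Answer: Yes, E has productions with common prefix 'a a'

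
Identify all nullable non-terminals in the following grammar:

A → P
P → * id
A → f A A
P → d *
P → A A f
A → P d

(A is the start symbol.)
None

A non-terminal is nullable if it can derive ε (the empty string): either it has an ε-production, or it has a production whose right-hand side consists entirely of nullable non-terminals.

There are no ε-productions, so no non-terminal can derive ε.
No non-terminals are nullable.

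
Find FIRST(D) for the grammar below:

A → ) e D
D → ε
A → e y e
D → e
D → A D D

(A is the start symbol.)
To compute FIRST(D), examine every production with D on the left-hand side, reading each right-hand side left to right until a non-nullable symbol is reached.

FIRST sets of the other non-terminals involved (by the same procedure, iterated to a fixed point):
  FIRST(A) = { ')', 'e' }

From D → ε:
  - ε-production, so ε ∈ FIRST(D)
From D → e:
  - e is a terminal: add 'e' and stop
From D → A D D:
  - A is a non-terminal: add FIRST(A) \ {ε} = { ')', 'e' }
    A is not nullable, so stop

Collecting: FIRST(D) = { ')', 'e', ε }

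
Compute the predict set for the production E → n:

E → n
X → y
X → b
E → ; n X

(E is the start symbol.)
PREDICT(E → n) = (FIRST(RHS) \ {ε}) ∪ (FOLLOW(E) if ε ∈ FIRST(RHS), i.e. RHS ⇒* ε)
FIRST(n) = { 'n' }
ε ∉ FIRST(n), so FOLLOW(E) is not added.
PREDICT(E → n) = { 'n' }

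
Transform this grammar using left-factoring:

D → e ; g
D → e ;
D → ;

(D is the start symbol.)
Left-factoring transforms A → αβ₁ | αβ₂ into A → αA' and A' → β₁ | β₂
(α is the longest common prefix among the alternatives). Repeat until
no nonterminal has two alternatives with a common prefix.

Round 1: D has alternatives sharing prefix 'e ;'. Introduce D': D → e ; D'
  Add: D' → g
  Add: D' → ε

No remaining common prefixes — done.

Resulting grammar:
D → e ; D'
D' → g
D' → ε
D → ;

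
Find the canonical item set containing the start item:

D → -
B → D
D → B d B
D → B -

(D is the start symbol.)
First, augment the grammar with D' → D
I₀ = CLOSURE({ [D' → . D] }):
  [D' → . D] has the dot before D: add [D → . -], [D → . B d B], [D → . B -]
  [D → . B d B] has the dot before B: add [B → . D]
No further items can be added.

I₀ = { [B → . D], [D → . -], [D → . B -], [D → . B d B], [D' → . D] }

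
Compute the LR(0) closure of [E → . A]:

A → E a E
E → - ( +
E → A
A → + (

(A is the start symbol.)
Start with: [E → . A]
  [E → . A] has the dot before A: add [A → . E a E], [A → . + (]
  [A → . E a E] has the dot before E: add [E → . - ( +]
No further items can be added.

CLOSURE = { [A → . + (], [A → . E a E], [E → . - ( +], [E → . A] }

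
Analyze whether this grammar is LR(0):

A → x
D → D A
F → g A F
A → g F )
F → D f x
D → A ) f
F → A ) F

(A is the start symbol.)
Yes, the grammar is LR(0)

Augment with A' → A and build the canonical LR(0) collection (I0 = CLOSURE({[A' → . A]}), then GOTO on every symbol after a dot until no new states appear). It has 17 states:
  I0: { [A → . g F )], [A → . x], [A' → . A] }  — shift
  I1: { [A' → A .] }  — accept
  I2: { [A → . g F )], [A → . x], [A → g . F )], [D → . A ) f], [D → . D A], [F → . A ) F], [F → . D f x], [F → . g A F] }  — shift
  I3: { [A → x .] }  — reduce
  I4: { [D → A . ) f], [F → A . ) F] }  — shift
  I5: { [A → . g F )], [A → . x], [D → D . A], [F → D . f x] }  — shift
  I6: { [A → g F . )] }  — shift
  I7: { [A → . g F )], [A → . x], [A → g . F )], [D → . A ) f], [D → . D A], [F → . A ) F], [F → . D f x], [F → . g A F], [F → g . A F] }  — shift
  I8: { [A → . g F )], [A → . x], [D → . A ) f], [D → . D A], [D → A . ) f], [F → . A ) F], [F → . D f x], [F → . g A F], [F → A . ) F], [F → g A . F] }  — shift
  I9: { [A → . g F )], [A → . x], [D → . A ) f], [D → . D A], [D → A ) . f], [F → . A ) F], [F → . D f x], [F → . g A F], [F → A ) . F] }  — shift
  I10: { [F → g A F .] }  — reduce
  I11: { [F → A ) F .] }  — reduce
  I12: { [D → A ) f .] }  — reduce
  I13: { [A → g F ) .] }  — reduce
  I14: { [D → D A .] }  — reduce
  I15: { [F → D f . x] }  — shift
  I16: { [F → D f x .] }  — reduce

Every state is either a pure shift/goto state or contains exactly one complete item and nothing to shift — no conflicts. The grammar is LR(0).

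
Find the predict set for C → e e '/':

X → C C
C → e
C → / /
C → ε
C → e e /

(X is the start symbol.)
{ 'e' }

PREDICT(C → e e '/') = (FIRST(RHS) \ {ε}) ∪ (FOLLOW(C) if ε ∈ FIRST(RHS), i.e. RHS ⇒* ε)
FIRST(e e '/') = { 'e' }
ε ∉ FIRST(e e '/'), so FOLLOW(C) is not added.
PREDICT(C → e e '/') = { 'e' }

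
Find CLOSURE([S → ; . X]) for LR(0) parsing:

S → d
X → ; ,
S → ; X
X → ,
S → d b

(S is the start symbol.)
{ [S → ; . X], [X → . ,], [X → . ; ,] }

Start with: [S → ; . X]
  [S → ; . X] has the dot before X: add [X → . ; ,], [X → . ,]
No further items can be added.

CLOSURE = { [S → ; . X], [X → . ,], [X → . ; ,] }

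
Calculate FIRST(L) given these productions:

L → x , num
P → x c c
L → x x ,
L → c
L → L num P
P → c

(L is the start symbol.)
From L → x , num:
  - x is a terminal: add 'x' and stop
From L → x x ,:
  - x is a terminal: add 'x' and stop
From L → c:
  - c is a terminal: add 'c' and stop
From L → L num P:
  - L is the symbol being defined: contributes nothing new
    L is not nullable, so stop

Collecting: FIRST(L) = { 'c', 'x' }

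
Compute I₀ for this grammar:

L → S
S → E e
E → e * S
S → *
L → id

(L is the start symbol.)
First, augment the grammar with L' → L
I₀ = CLOSURE({ [L' → . L] }):
  [L' → . L] has the dot before L: add [L → . S], [L → . id]
  [L → . S] has the dot before S: add [S → . E e], [S → . *]
  [S → . E e] has the dot before E: add [E → . e * S]
No further items can be added.

I₀ = { [E → . e * S], [L → . S], [L → . id], [L' → . L], [S → . *], [S → . E e] }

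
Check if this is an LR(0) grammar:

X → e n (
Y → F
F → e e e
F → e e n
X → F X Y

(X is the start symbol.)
Yes, the grammar is LR(0)

Augment with X' → X and build the canonical LR(0) collection (I0 = CLOSURE({[X' → . X]}), then GOTO on every symbol after a dot until no new states appear). It has 13 states:
  I0: { [F → . e e e], [F → . e e n], [X → . F X Y], [X → . e n (], [X' → . X] }  — shift
  I1: { [F → . e e e], [F → . e e n], [X → . F X Y], [X → . e n (], [X → F . X Y] }  — shift
  I2: { [X' → X .] }  — accept
  I3: { [F → e . e e], [F → e . e n], [X → e . n (] }  — shift
  I4: { [F → e e . e], [F → e e . n] }  — shift
  I5: { [X → e n . (] }  — shift
  I6: { [X → e n ( .] }  — reduce
  I7: { [F → e e e .] }  — reduce
  I8: { [F → e e n .] }  — reduce
  I9: { [F → . e e e], [F → . e e n], [X → F X . Y], [Y → . F] }  — shift
  I10: { [Y → F .] }  — reduce
  I11: { [X → F X Y .] }  — reduce
  I12: { [F → e . e e], [F → e . e n] }  — shift

Every state is either a pure shift/goto state or contains exactly one complete item and nothing to shift — no conflicts. The grammar is LR(0).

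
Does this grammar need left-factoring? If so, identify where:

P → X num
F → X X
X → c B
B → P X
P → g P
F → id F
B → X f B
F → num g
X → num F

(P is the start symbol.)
No, left-factoring is not needed

Left-factoring is needed when two productions for the same non-terminal
share a common prefix on the right-hand side.

Productions for P:
  P → X num
  P → g P
Productions for F:
  F → X X
  F → id F
  F → num g
Productions for X:
  X → c B
  X → num F
Productions for B:
  B → P X
  B → X f B

No common prefixes found.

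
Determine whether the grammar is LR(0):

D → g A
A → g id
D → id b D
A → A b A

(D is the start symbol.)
A grammar is LR(0) if no state in the canonical LR(0) collection has:
  - both a shift item (dot before a terminal) and a complete item (shift-reduce conflict), or
  - two or more complete items (reduce-reduce conflict; the accept item [D' → D .] counts as a complete item here).

Augment with D' → D and build the canonical LR(0) collection (I0 = CLOSURE({[D' → . D]}), then GOTO on every symbol after a dot until no new states appear). It has 11 states:
  I0: { [D → . g A], [D → . id b D], [D' → . D] }  — shift
  I1: { [D' → D .] }  — accept
  I2: { [A → . A b A], [A → . g id], [D → g . A] }  — shift
  I3: { [D → id . b D] }  — shift
  I4: { [D → . g A], [D → . id b D], [D → id b . D] }  — shift
  I5: { [D → id b D .] }  — reduce
  I6: { [A → A . b A], [D → g A .] }  — shift, reduce
  I7: { [A → g . id] }  — shift
  I8: { [A → g id .] }  — reduce
  I9: { [A → . A b A], [A → . g id], [A → A b . A] }  — shift
  I10: { [A → A . b A], [A → A b A .] }  — shift, reduce

Conflict in state I6:
  Shift-reduce conflict between [D → g A .] and [A → A . b A]
So the grammar is NOT LR(0).

Answer: No. Shift-reduce conflict between [D → g A .] and [A → A . b A]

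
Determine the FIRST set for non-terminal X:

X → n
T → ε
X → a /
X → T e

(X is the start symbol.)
To compute FIRST(X), examine every production with X on the left-hand side, reading each right-hand side left to right until a non-nullable symbol is reached.

FIRST sets of the other non-terminals involved (by the same procedure, iterated to a fixed point):
  FIRST(T) = { ε }

From X → n:
  - n is a terminal: add 'n' and stop
From X → a /:
  - a is a terminal: add 'a' and stop
From X → T e:
  - T is a non-terminal: add FIRST(T) \ {ε} = { }
    T is nullable, so continue to the next symbol
  - e is a terminal: add 'e' and stop

Collecting: FIRST(X) = { 'a', 'e', 'n' }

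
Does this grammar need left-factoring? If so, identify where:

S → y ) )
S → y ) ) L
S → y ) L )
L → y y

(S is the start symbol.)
Yes, S has productions with common prefix 'y )'

Left-factoring is needed when two productions for the same non-terminal
share a common prefix on the right-hand side.

Productions for S:
  S → y ) )
  S → y ) ) L
  S → y ) L )

Found common prefix 'y )' in productions for S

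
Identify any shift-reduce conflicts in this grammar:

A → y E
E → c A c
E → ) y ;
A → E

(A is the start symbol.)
Augment with A' → A and build the canonical LR(0) collection (I0 = CLOSURE({[A' → . A]}), then GOTO on every symbol after a dot until no new states appear). It has 11 states:
  I0: { [A → . E], [A → . y E], [A' → . A], [E → . ) y ;], [E → . c A c] }  — shift
  I1: { [E → ) . y ;] }  — shift
  I2: { [A' → A .] }  — accept
  I3: { [A → E .] }  — reduce
  I4: { [A → . E], [A → . y E], [E → . ) y ;], [E → . c A c], [E → c . A c] }  — shift
  I5: { [A → y . E], [E → . ) y ;], [E → . c A c] }  — shift
  I6: { [A → y E .] }  — reduce
  I7: { [E → c A . c] }  — shift
  I8: { [E → c A c .] }  — reduce
  I9: { [E → ) y . ;] }  — shift
  I10: { [E → ) y ; .] }  — reduce

No state contains both a complete item and a shift item.

Answer: No shift-reduce conflicts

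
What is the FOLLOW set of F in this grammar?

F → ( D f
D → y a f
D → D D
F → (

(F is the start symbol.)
To compute FOLLOW(F), find every occurrence of F on a right-hand side N → α F β: add FIRST(β) \ {ε}, and if β is empty or nullable also add FOLLOW(N). Iterate to a fixed point.

F is the start symbol, so $ ∈ FOLLOW(F).
F does not occur on any right-hand side.

Taking the union: FOLLOW(F) = { $ }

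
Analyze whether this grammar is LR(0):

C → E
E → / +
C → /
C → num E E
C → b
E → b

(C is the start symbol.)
Augment with C' → C and build the canonical LR(0) collection (I0 = CLOSURE({[C' → . C]}), then GOTO on every symbol after a dot until no new states appear). It has 11 states:
  I0: { [C → . /], [C → . E], [C → . b], [C → . num E E], [C' → . C], [E → . / +], [E → . b] }  — shift
  I1: { [C → / .], [E → / . +] }  — shift, reduce
  I2: { [C' → C .] }  — accept
  I3: { [C → E .] }  — reduce
  I4: { [C → b .], [E → b .] }  — 2 reduces
  I5: { [C → num . E E], [E → . / +], [E → . b] }  — shift
  I6: { [E → / . +] }  — shift
  I7: { [C → num E . E], [E → . / +], [E → . b] }  — shift
  I8: { [E → b .] }  — reduce
  I9: { [C → num E E .] }  — reduce
  I10: { [E → / + .] }  — reduce

Conflict in state I1:
  Shift-reduce conflict between [C → / .] and [E → / . +]
So the grammar is NOT LR(0).

Answer: No. Shift-reduce conflict between [C → / .] and [E → / . +]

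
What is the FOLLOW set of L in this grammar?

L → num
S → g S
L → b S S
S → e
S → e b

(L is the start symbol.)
{ $ }

To compute FOLLOW(L), find every occurrence of L on a right-hand side N → α L β: add FIRST(β) \ {ε}, and if β is empty or nullable also add FOLLOW(N). Iterate to a fixed point.

L is the start symbol, so $ ∈ FOLLOW(L).
L does not occur on any right-hand side.

Taking the union: FOLLOW(L) = { $ }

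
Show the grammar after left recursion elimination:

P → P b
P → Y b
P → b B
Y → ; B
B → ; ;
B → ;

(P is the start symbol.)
P → Y b P'
P → b B P'
P' → b P'
P' → ε
Y → ; B
B → ; ;
B → ;

P is directly left-recursive. The standard transformation for
  A → A α₁ | ... | A α_m | β₁ | ... | β_n
is
  A  → β₁ A' | ... | β_n A'
  A' → α₁ A' | ... | α_m A' | ε

P → Y b becomes P → Y b P'
P → b B becomes P → b B P'
P → P b becomes P' → b P'
Add P' → ε

Productions for other non-terminals are unchanged:
  Y → ; B
  B → ; ;
  B → ;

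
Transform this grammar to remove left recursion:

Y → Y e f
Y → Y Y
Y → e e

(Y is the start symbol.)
Y is directly left-recursive. The standard transformation for
  A → A α₁ | ... | A α_m | β₁ | ... | β_n
is
  A  → β₁ A' | ... | β_n A'
  A' → α₁ A' | ... | α_m A' | ε

Y → e e becomes Y → e e Y'
Y → Y e f becomes Y' → e f Y'
Y → Y Y becomes Y' → Y Y'
Add Y' → ε

Resulting grammar:
Y → e e Y'
Y' → e f Y'
Y' → Y Y'
Y' → ε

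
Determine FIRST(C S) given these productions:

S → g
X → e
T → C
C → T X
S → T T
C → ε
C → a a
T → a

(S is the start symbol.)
{ 'a', 'e', 'g', ε }

FIRST sets of the non-terminals involved (from the grammar, by fixed-point iteration):
  FIRST(C) = { 'a', 'e', ε }
  FIRST(S) = { 'a', 'e', 'g', ε }

To compute FIRST(C S), process the symbols left to right:
Symbol C is a non-terminal. Add FIRST(C) \ {ε} = { 'a', 'e' }
C is nullable (ε ∈ FIRST(C)), continue to the next symbol.
Symbol S is a non-terminal. Add FIRST(S) \ {ε} = { 'a', 'e', 'g' }
S is nullable (ε ∈ FIRST(S)), continue to the next symbol.
All symbols are nullable, so ε is in the result.
FIRST(C S) = { 'a', 'e', 'g', ε }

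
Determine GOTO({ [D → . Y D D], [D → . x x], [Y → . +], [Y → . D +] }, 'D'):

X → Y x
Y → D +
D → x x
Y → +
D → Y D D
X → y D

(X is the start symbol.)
GOTO(I, 'D') = CLOSURE({ [A → αX.β] : [A → α.Xβ] ∈ I, X = 'D' })

Items with dot before 'D', with the dot advanced:
  [Y → . D +] → [Y → D . +]
Closure adds nothing (no advanced item has the dot before a non-terminal).

GOTO = { [Y → D . +] }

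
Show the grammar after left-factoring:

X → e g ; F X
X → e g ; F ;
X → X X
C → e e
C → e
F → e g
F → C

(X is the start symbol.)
Left-factoring transforms A → αβ₁ | αβ₂ into A → αA' and A' → β₁ | β₂
(α is the longest common prefix among the alternatives). Repeat until
no nonterminal has two alternatives with a common prefix.

Round 1: X has alternatives sharing prefix 'e g ; F'. Introduce X': X → e g ; F X'
  Add: X' → X
  Add: X' → ;

Round 2: C has alternatives sharing prefix 'e'. Introduce C': C → e C'
  Add: C' → e
  Add: C' → ε

No remaining common prefixes — done.

Resulting grammar:
X → e g ; F X'
X' → X
X' → ;
X → X X
C → e C'
C' → e
C' → ε
F → e g
F → C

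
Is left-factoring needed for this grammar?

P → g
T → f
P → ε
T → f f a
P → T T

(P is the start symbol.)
Left-factoring is needed when two productions for the same non-terminal
share a common prefix on the right-hand side.

Productions for P:
  P → g
  P → ε
  P → T T
Productions for T:
  T → f
  T → f f a

Found common prefix 'f' in productions for T

Answer: Yes, T has productions with common prefix 'f'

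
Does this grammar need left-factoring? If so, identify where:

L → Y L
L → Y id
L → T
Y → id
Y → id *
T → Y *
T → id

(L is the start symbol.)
Left-factoring is needed when two productions for the same non-terminal
share a common prefix on the right-hand side.

Productions for L:
  L → Y L
  L → Y id
  L → T
Productions for Y:
  Y → id
  Y → id *
Productions for T:
  T → Y *
  T → id

Found common prefix 'Y' in productions for L
Found common prefix 'id' in productions for Y

Answer: Yes, L has productions with common prefix 'Y'; Y has productions with common prefix 'id'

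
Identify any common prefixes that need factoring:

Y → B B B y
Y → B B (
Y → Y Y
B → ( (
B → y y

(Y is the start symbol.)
Yes, Y has productions with common prefix 'B B'

Left-factoring is needed when two productions for the same non-terminal
share a common prefix on the right-hand side.

Productions for Y:
  Y → B B B y
  Y → B B (
  Y → Y Y
Productions for B:
  B → ( (
  B → y y

Found common prefix 'B B' in productions for Y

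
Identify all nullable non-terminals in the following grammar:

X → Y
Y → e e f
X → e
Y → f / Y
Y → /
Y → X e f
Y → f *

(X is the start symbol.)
A non-terminal is nullable if it can derive ε (the empty string): either it has an ε-production, or it has a production whose right-hand side consists entirely of nullable non-terminals.

There are no ε-productions, so no non-terminal can derive ε.
No non-terminals are nullable.

Answer: None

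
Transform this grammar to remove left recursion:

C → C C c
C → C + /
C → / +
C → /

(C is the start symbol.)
C is directly left-recursive. The standard transformation for
  A → A α₁ | ... | A α_m | β₁ | ... | β_n
is
  A  → β₁ A' | ... | β_n A'
  A' → α₁ A' | ... | α_m A' | ε

C → / + becomes C → / + C'
C → / becomes C → / C'
C → C C c becomes C' → C c C'
C → C + / becomes C' → + / C'
Add C' → ε

Resulting grammar:
C → / + C'
C → / C'
C' → C c C'
C' → + / C'
C' → ε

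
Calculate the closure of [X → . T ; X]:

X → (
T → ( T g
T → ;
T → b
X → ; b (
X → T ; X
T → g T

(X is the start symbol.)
To compute CLOSURE, for each item [A → α.Bβ] where B is a non-terminal, add [B → .γ] for all productions B → γ; repeat for the newly added items until nothing changes.

Start with: [X → . T ; X]
  [X → . T ; X] has the dot before T: add [T → . ( T g], [T → . ;], [T → . b], [T → . g T]
No further items can be added.

CLOSURE = { [T → . ( T g], [T → . ;], [T → . b], [T → . g T], [X → . T ; X] }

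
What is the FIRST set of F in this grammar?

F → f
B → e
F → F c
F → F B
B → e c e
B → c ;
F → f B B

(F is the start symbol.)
{ 'f' }

To compute FIRST(F), examine every production with F on the left-hand side, reading each right-hand side left to right until a non-nullable symbol is reached.

From F → f:
  - f is a terminal: add 'f' and stop
From F → F c:
  - F is the symbol being defined: contributes nothing new
    F is not nullable, so stop
From F → F B:
  - F is the symbol being defined: contributes nothing new
    F is not nullable, so stop
From F → f B B:
  - f is a terminal: add 'f' and stop

Collecting: FIRST(F) = { 'f' }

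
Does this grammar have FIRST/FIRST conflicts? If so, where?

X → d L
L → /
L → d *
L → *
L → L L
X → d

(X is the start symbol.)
Yes. X → d L / X → d on { 'd' }; L → '/' / L → L L on { '/' }; L → d '*' / L → L L on { 'd' }; L → '*' / L → L L on { '*' }

FIRST sets of the non-terminals at (or reachable through a nullable prefix from) the front of some alternative:
  FIRST(L) = { '*', '/', 'd' }

Productions for X:
  X → d L: FIRST = { 'd' }
  X → d: FIRST = { 'd' }
Productions for L:
  L → /: FIRST = { '/' }
  L → d *: FIRST = { 'd' }
  L → *: FIRST = { '*' }
  L → L L: FIRST = { '*', '/', 'd' }

Conflict for X: X → d L and X → d
  Overlap: { 'd' }
Conflict for L: L → / and L → L L
  Overlap: { '/' }
Conflict for L: L → d * and L → L L
  Overlap: { 'd' }
Conflict for L: L → * and L → L L
  Overlap: { '*' }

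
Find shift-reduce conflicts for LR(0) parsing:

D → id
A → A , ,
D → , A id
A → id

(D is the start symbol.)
A shift-reduce conflict occurs when an LR(0) state has both:
  - a complete (reduce) item [A → α .] (dot at the end), and
  - a shift item [B → β . c γ] (dot before a terminal).

Augment with D' → D and build the canonical LR(0) collection (I0 = CLOSURE({[D' → . D]}), then GOTO on every symbol after a dot until no new states appear). It has 9 states:
  I0: { [D → . , A id], [D → . id], [D' → . D] }  — shift
  I1: { [A → . A , ,], [A → . id], [D → , . A id] }  — shift
  I2: { [D' → D .] }  — accept
  I3: { [D → id .] }  — reduce
  I4: { [A → A . , ,], [D → , A . id] }  — shift
  I5: { [A → id .] }  — reduce
  I6: { [A → A , . ,] }  — shift
  I7: { [D → , A id .] }  — reduce
  I8: { [A → A , , .] }  — reduce

No state contains both a complete item and a shift item.

Answer: No shift-reduce conflicts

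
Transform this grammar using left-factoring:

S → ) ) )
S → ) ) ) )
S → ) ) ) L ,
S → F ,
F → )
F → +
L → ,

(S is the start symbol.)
S → ) ) ) S'
S' → ε
S' → )
S' → L ,
S → F ,
F → )
F → +
L → ,

Left-factoring transforms A → αβ₁ | αβ₂ into A → αA' and A' → β₁ | β₂
(α is the longest common prefix among the alternatives). Repeat until
no nonterminal has two alternatives with a common prefix.

Round 1: S has alternatives sharing prefix ') ) )'. Introduce S': S → ) ) ) S'
  Add: S' → ε
  Add: S' → )
  Add: S' → L ,

No remaining common prefixes — done.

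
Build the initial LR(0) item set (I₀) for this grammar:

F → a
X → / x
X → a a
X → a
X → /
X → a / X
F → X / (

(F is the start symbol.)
First, augment the grammar with F' → F
I₀ = CLOSURE({ [F' → . F] }):
  [F' → . F] has the dot before F: add [F → . a], [F → . X / (]
  [F → . X / (] has the dot before X: add [X → . / x], [X → . a a], [X → . a], [X → . /], [X → . a / X]
No further items can be added.

I₀ = { [F → . X / (], [F → . a], [F' → . F], [X → . / x], [X → . /], [X → . a / X], [X → . a a], [X → . a] }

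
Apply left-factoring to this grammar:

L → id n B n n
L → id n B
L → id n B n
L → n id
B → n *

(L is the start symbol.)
L → id n B L'
L' → n L''
L'' → n
L'' → ε
L' → ε
L → n id
B → n *

Left-factoring transforms A → αβ₁ | αβ₂ into A → αA' and A' → β₁ | β₂
(α is the longest common prefix among the alternatives). Repeat until
no nonterminal has two alternatives with a common prefix.

Round 1: L has alternatives sharing prefix 'id n B'. Introduce L': L → id n B L'
  Add: L' → n n
  Add: L' → ε
  Add: L' → n

Round 2: L' has alternatives sharing prefix 'n'. Introduce L'': L' → n L''
  Add: L'' → n
  Add: L'' → ε

No remaining common prefixes — done.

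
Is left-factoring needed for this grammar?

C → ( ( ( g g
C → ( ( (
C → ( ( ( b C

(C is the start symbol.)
Yes, C has productions with common prefix '( ( ('

Left-factoring is needed when two productions for the same non-terminal
share a common prefix on the right-hand side.

Productions for C:
  C → ( ( ( g g
  C → ( ( (
  C → ( ( ( b C

Found common prefix '( ( (' in productions for C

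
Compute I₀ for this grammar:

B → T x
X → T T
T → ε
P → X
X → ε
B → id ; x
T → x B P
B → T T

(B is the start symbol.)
{ [B → . T T], [B → . T x], [B → . id ; x], [B' → . B], [T → . x B P], [T → .] }

First, augment the grammar with B' → B
I₀ = CLOSURE({ [B' → . B] }):
  [B' → . B] has the dot before B: add [B → . T x], [B → . id ; x], [B → . T T]
  [B → . T x] has the dot before T: add [T → .], [T → . x B P]
No further items can be added.

I₀ = { [B → . T T], [B → . T x], [B → . id ; x], [B' → . B], [T → . x B P], [T → .] }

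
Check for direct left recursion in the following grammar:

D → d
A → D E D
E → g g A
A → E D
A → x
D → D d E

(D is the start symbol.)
Direct left recursion occurs when N → N α for some non-terminal N (the right-hand side begins with the left-hand side itself).

D → d: starts with d
A → D E D: starts with D
E → g g A: starts with g
A → E D: starts with E
A → x: starts with x
D → D d E: LEFT RECURSIVE (starts with D)

The grammar has direct left recursion on: D.

Answer: Yes, D is left-recursive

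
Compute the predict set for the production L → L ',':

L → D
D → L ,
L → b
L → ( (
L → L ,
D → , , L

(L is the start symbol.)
{ '(', ',', 'b' }

PREDICT(L → L ',') = (FIRST(RHS) \ {ε}) ∪ (FOLLOW(L) if ε ∈ FIRST(RHS), i.e. RHS ⇒* ε)
FIRST(L) = { '(', ',', 'b' }
FIRST(L ',') = { '(', ',', 'b' }
ε ∉ FIRST(L ','), so FOLLOW(L) is not added.
PREDICT(L → L ',') = { '(', ',', 'b' }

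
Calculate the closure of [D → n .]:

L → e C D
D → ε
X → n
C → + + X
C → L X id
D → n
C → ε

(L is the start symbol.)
To compute CLOSURE, for each item [A → α.Bβ] where B is a non-terminal, add [B → .γ] for all productions B → γ; repeat for the newly added items until nothing changes.

Start with: [D → n .]
The dot is at the end, so nothing is added.

CLOSURE = { [D → n .] }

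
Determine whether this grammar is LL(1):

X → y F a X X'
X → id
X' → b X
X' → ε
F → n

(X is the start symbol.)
No. Predict set conflict for X': { 'b' }

A grammar is LL(1) if for each non-terminal N with multiple productions, the predict sets of those productions are pairwise disjoint, where PREDICT(N → α) = (FIRST(α) \ {ε}) ∪ (FOLLOW(N) if α ⇒* ε).

Relevant sets:
  FOLLOW(X') = { $, 'b' }

For X:
  PREDICT(X → y F a X X') = { 'y' }
  PREDICT(X → id) = { 'id' }
For X':
  PREDICT(X' → b X) = { 'b' }
  PREDICT(X' → ε) = { $, 'b' }
F has a single production, so nothing to check there.

Conflict found: Predict set conflict for X': { 'b' }
The grammar is NOT LL(1).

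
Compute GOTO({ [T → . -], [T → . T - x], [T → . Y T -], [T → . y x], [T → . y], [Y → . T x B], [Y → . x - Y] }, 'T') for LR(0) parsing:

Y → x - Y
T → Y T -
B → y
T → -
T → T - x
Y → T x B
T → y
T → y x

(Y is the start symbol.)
{ [T → T . - x], [Y → T . x B] }

GOTO(I, 'T') = CLOSURE({ [A → αX.β] : [A → α.Xβ] ∈ I, X = 'T' })

Items with dot before 'T', with the dot advanced:
  [T → . T - x] → [T → T . - x]
  [Y → . T x B] → [Y → T . x B]
Closure adds nothing (no advanced item has the dot before a non-terminal).

GOTO = { [T → T . - x], [Y → T . x B] }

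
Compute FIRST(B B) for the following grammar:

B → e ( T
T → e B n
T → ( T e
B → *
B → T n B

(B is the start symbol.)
{ '(', '*', 'e' }

FIRST sets of the non-terminals involved (from the grammar, by fixed-point iteration):
  FIRST(B) = { '(', '*', 'e' }

To compute FIRST(B B), process the symbols left to right:
Symbol B is a non-terminal. Add FIRST(B) \ {ε} = { '(', '*', 'e' }
B is not nullable (ε ∉ FIRST(B)), so stop here.
FIRST(B B) = { '(', '*', 'e' }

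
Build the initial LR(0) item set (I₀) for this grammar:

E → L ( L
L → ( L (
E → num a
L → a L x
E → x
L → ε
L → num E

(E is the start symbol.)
First, augment the grammar with E' → E
I₀ = CLOSURE({ [E' → . E] }):
  [E' → . E] has the dot before E: add [E → . L ( L], [E → . num a], [E → . x]
  [E → . L ( L] has the dot before L: add [L → . ( L (], [L → . a L x], [L → .], [L → . num E]
No further items can be added.

I₀ = { [E → . L ( L], [E → . num a], [E → . x], [E' → . E], [L → . ( L (], [L → . a L x], [L → . num E], [L → .] }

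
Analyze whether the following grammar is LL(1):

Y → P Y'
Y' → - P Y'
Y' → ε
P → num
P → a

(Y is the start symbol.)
Yes, the grammar is LL(1).

A grammar is LL(1) if for each non-terminal N with multiple productions, the predict sets of those productions are pairwise disjoint, where PREDICT(N → α) = (FIRST(α) \ {ε}) ∪ (FOLLOW(N) if α ⇒* ε).

Relevant sets:
  FOLLOW(Y') = { $ }

For Y':
  PREDICT(Y' → '-' P Y') = { '-' }
  PREDICT(Y' → ε) = { $ }
For P:
  PREDICT(P → num) = { 'num' }
  PREDICT(P → a) = { 'a' }
Y has a single production, so nothing to check there.

All predict sets are disjoint. The grammar IS LL(1).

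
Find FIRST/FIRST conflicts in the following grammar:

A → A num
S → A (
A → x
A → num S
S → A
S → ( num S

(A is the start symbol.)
A FIRST/FIRST conflict occurs when two productions N → α and N → β for the same non-terminal have FIRST(α) ∩ FIRST(β) ≠ ∅ (with ε ∈ FIRST of a nullable right-hand side, so two nullable alternatives also conflict).

FIRST sets of the non-terminals at (or reachable through a nullable prefix from) the front of some alternative:
  FIRST(A) = { 'num', 'x' }

Productions for A:
  A → A num: FIRST = { 'num', 'x' }
  A → x: FIRST = { 'x' }
  A → num S: FIRST = { 'num' }
Productions for S:
  S → A (: FIRST = { 'num', 'x' }
  S → A: FIRST = { 'num', 'x' }
  S → ( num S: FIRST = { '(' }

Conflict for A: A → A num and A → x
  Overlap: { 'x' }
Conflict for A: A → A num and A → num S
  Overlap: { 'num' }
Conflict for S: S → A ( and S → A
  Overlap: { 'num', 'x' }

Answer: Yes. A → A num / A → x on { 'x' }; A → A num / A → num S on { 'num' }; S → A '(' / S → A on { 'num', 'x' }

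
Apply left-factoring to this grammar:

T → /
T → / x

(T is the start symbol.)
T → / T'
T' → ε
T' → x

Left-factoring transforms A → αβ₁ | αβ₂ into A → αA' and A' → β₁ | β₂
(α is the longest common prefix among the alternatives). Repeat until
no nonterminal has two alternatives with a common prefix.

Round 1: T has alternatives sharing prefix '/'. Introduce T': T → / T'
  Add: T' → ε
  Add: T' → x

No remaining common prefixes — done.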